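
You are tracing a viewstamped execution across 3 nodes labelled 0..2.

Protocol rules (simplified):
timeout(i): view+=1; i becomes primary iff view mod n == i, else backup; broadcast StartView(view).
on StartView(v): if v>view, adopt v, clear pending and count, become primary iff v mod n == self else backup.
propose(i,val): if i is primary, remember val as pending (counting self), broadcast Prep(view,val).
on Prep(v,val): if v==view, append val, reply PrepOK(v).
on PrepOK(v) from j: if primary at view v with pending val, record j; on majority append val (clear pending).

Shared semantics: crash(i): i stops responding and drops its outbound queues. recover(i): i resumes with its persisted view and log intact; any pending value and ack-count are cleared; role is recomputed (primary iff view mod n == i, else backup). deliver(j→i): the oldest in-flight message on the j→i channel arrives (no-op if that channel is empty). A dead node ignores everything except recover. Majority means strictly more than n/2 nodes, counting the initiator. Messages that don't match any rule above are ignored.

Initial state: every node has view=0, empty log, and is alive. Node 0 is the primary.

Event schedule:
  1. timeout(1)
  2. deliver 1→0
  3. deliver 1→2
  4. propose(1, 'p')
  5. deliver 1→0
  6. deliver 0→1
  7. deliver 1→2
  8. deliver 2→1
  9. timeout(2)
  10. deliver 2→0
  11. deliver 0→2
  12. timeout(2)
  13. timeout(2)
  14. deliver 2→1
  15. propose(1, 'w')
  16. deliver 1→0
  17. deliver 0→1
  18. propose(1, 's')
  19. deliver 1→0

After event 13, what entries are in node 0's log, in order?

p

step 1 timeout(1): 1={prim,v=1,log=-}
step 2 deliver 1→0: 0={back,v=1,log=-}
step 3 deliver 1→2: 2={back,v=1,log=-}
step 4 propose(1,'p'): —
step 5 deliver 1→0: 0={back,v=1,log=p}
step 6 deliver 0→1: 1={prim,v=1,log=p}
step 7 deliver 1→2: 2={back,v=1,log=p}
step 8 deliver 2→1: —
step 9 timeout(2): 2={prim,v=2,log=p}
step 10 deliver 2→0: 0={back,v=2,log=p}
step 11 deliver 0→2: —
step 12 timeout(2): 2={back,v=3,log=p}
step 13 timeout(2): 2={back,v=4,log=p}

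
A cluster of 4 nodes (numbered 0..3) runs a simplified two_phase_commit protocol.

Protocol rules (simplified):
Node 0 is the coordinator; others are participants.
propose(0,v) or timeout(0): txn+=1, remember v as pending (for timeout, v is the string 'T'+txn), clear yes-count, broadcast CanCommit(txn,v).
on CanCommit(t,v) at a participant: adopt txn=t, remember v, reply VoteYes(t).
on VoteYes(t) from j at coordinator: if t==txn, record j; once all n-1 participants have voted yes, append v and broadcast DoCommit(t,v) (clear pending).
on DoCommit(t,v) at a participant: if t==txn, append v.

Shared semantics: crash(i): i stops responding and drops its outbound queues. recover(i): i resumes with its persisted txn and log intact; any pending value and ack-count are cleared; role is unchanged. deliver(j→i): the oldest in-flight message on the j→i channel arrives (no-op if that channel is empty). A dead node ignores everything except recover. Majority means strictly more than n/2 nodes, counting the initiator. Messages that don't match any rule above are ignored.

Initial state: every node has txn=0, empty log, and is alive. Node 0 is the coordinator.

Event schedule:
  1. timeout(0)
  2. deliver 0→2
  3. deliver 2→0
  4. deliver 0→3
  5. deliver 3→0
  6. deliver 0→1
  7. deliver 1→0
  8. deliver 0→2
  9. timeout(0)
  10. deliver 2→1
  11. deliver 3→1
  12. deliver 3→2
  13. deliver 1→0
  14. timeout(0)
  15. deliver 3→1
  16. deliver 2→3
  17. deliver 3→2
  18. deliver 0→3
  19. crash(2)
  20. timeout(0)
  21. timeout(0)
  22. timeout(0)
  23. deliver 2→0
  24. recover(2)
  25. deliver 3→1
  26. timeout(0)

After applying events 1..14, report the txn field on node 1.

1

after 1 — timeout(0): n0:coor/t1/[-]
after 2 — deliver 0→2: n2:part/t1/[-]
after 3 — deliver 2→0: ·
after 4 — deliver 0→3: n3:part/t1/[-]
after 5 — deliver 3→0: ·
after 6 — deliver 0→1: n1:part/t1/[-]
after 7 — deliver 1→0: n0:coor/t1/[T1]
after 8 — deliver 0→2: n2:part/t1/[T1]
after 9 — timeout(0): n0:coor/t2/[T1]
after 10 — deliver 2→1: ·
after 11 — deliver 3→1: ·
after 12 — deliver 3→2: ·
after 13 — deliver 1→0: ·
after 14 — timeout(0): n0:coor/t3/[T1]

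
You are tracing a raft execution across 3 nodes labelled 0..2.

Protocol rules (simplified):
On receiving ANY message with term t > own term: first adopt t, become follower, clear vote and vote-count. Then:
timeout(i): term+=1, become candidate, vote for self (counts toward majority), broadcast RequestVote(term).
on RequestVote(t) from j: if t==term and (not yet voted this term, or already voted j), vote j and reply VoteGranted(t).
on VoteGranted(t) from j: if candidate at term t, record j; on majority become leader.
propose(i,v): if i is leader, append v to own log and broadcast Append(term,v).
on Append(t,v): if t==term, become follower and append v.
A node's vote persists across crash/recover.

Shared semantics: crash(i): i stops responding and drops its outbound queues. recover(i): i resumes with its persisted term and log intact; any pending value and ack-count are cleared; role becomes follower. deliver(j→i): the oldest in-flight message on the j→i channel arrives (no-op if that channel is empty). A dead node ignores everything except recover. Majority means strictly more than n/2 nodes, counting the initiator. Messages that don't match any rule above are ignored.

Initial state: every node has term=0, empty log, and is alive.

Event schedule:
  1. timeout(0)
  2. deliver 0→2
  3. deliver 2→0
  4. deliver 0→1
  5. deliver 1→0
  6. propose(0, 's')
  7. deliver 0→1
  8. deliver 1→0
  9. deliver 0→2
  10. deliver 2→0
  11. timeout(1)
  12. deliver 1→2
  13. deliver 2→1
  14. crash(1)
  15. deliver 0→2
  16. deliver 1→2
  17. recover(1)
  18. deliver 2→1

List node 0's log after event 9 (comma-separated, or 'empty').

[1] timeout(0) → N0(cand t1 [-])
[2] deliver 0→2 → N2(foll t1 [-])
[3] deliver 2→0 → N0(lead t1 [-])
[4] deliver 0→1 → N1(foll t1 [-])
[5] deliver 1→0 → ∅
[6] propose(0,'s') → N0(lead t1 [s])
[7] deliver 0→1 → N1(foll t1 [s])
[8] deliver 1→0 → ∅
[9] deliver 0→2 → N2(foll t1 [s])

s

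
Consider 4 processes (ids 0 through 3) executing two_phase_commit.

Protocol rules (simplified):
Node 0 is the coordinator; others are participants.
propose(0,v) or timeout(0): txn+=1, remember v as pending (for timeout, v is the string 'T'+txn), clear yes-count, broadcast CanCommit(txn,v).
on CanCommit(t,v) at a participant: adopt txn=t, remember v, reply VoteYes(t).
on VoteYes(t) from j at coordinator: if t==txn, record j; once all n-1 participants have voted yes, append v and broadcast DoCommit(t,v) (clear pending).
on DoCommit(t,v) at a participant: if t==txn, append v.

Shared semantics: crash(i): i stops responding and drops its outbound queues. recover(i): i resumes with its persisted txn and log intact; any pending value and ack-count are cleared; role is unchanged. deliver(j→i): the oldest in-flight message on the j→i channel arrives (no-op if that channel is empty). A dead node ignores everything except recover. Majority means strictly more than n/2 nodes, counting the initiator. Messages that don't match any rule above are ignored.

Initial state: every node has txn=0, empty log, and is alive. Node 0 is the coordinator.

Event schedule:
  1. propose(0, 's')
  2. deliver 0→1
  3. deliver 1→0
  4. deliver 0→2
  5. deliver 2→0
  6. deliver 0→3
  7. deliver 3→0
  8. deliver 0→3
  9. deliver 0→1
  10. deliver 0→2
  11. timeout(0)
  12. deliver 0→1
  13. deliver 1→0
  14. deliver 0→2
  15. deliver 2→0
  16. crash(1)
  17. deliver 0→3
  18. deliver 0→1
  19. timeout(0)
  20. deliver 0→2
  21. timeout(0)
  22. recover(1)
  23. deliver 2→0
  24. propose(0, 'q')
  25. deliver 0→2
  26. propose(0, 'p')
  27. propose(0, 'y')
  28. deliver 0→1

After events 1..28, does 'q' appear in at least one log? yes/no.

no

step 1 propose(0,'s'): 0={coor,t=1,log=-}
step 2 deliver 0→1: 1={part,t=1,log=-}
step 3 deliver 1→0: —
step 4 deliver 0→2: 2={part,t=1,log=-}
step 5 deliver 2→0: —
step 6 deliver 0→3: 3={part,t=1,log=-}
step 7 deliver 3→0: 0={coor,t=1,log=s}
step 8 deliver 0→3: 3={part,t=1,log=s}
step 9 deliver 0→1: 1={part,t=1,log=s}
step 10 deliver 0→2: 2={part,t=1,log=s}
step 11 timeout(0): 0={coor,t=2,log=s}
step 12 deliver 0→1: 1={part,t=2,log=s}
step 13 deliver 1→0: —
step 14 deliver 0→2: 2={part,t=2,log=s}
step 15 deliver 2→0: —
step 16 crash(1): 1={✗part,t=2,log=s}
step 17 deliver 0→3: 3={part,t=2,log=s}
step 18 deliver 0→1: —
step 19 timeout(0): 0={coor,t=3,log=s}
step 20 deliver 0→2: 2={part,t=3,log=s}
step 21 timeout(0): 0={coor,t=4,log=s}
step 22 recover(1): 1={part,t=2,log=s}
step 23 deliver 2→0: —
step 24 propose(0,'q'): 0={coor,t=5,log=s}
step 25 deliver 0→2: 2={part,t=4,log=s}
step 26 propose(0,'p'): 0={coor,t=6,log=s}
step 27 propose(0,'y'): 0={coor,t=7,log=s}
step 28 deliver 0→1: 1={part,t=3,log=s}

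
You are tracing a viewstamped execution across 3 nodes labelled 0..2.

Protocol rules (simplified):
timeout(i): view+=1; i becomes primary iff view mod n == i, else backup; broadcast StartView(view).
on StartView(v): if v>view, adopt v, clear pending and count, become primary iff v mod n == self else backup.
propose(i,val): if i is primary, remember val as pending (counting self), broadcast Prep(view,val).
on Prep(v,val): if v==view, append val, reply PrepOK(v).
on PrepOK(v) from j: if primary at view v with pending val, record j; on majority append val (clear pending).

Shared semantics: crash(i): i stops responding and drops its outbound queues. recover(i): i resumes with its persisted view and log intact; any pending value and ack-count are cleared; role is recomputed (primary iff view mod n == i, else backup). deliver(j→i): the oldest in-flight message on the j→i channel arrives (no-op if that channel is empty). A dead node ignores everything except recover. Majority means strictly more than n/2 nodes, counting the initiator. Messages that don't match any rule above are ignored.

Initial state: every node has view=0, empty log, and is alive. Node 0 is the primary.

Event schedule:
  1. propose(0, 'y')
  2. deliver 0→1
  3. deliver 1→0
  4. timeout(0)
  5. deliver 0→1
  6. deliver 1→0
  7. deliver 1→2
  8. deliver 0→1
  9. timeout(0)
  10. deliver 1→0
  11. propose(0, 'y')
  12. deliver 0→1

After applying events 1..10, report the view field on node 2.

0

e1 propose(0,'y'): ·
e2 deliver 0→1: 1[back,v=0,y]
e3 deliver 1→0: 0[prim,v=0,y]
e4 timeout(0): 0[back,v=1,y]
e5 deliver 0→1: 1[prim,v=1,y]
e6 deliver 1→0: ·
e7 deliver 1→2: ·
e8 deliver 0→1: ·
e9 timeout(0): 0[back,v=2,y]
e10 deliver 1→0: ·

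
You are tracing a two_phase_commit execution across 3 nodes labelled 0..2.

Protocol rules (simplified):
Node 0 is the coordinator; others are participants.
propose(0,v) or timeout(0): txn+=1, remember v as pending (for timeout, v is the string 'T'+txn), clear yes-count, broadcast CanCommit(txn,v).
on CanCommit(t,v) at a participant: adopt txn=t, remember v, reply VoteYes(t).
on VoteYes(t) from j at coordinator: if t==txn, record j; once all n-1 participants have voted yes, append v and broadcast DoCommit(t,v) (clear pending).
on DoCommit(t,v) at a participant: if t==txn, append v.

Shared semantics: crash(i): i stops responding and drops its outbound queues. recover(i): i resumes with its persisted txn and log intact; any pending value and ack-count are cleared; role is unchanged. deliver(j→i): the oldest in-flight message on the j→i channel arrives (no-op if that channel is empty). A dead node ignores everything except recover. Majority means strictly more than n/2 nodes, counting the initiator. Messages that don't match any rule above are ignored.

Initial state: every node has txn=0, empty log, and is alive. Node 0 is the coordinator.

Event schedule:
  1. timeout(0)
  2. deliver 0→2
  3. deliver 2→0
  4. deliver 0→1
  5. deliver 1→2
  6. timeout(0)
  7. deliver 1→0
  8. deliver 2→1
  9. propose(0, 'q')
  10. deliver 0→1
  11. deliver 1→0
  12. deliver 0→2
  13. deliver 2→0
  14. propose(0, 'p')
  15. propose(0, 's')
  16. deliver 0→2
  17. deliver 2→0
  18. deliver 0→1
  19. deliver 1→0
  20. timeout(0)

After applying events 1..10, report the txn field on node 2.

after 1 — timeout(0): n0:coor/t1/[-]
after 2 — deliver 0→2: n2:part/t1/[-]
after 3 — deliver 2→0: ·
after 4 — deliver 0→1: n1:part/t1/[-]
after 5 — deliver 1→2: ·
after 6 — timeout(0): n0:coor/t2/[-]
after 7 — deliver 1→0: ·
after 8 — deliver 2→1: ·
after 9 — propose(0,'q'): n0:coor/t3/[-]
after 10 — deliver 0→1: n1:part/t2/[-]

1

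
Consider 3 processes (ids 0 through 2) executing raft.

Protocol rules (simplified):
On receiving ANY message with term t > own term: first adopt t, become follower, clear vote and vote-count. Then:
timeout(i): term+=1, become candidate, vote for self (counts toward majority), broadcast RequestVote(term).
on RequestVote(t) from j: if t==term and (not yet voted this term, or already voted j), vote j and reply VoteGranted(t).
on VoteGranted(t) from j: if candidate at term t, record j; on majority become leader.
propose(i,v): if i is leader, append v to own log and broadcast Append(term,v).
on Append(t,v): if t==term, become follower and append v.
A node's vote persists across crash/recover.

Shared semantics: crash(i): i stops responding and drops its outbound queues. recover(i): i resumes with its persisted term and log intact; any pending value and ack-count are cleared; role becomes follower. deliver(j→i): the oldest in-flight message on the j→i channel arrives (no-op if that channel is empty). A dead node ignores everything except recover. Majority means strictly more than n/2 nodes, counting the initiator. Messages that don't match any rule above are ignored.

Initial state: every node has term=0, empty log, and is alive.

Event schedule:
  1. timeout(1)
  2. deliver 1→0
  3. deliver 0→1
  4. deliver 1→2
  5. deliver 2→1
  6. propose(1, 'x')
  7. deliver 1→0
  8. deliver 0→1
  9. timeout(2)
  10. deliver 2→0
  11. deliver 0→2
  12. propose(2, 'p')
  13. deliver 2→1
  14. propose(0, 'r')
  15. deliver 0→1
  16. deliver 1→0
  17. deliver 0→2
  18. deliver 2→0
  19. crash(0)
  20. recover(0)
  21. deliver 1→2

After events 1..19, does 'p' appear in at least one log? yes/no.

[1] timeout(1) → N1(cand t1 [-])
[2] deliver 1→0 → N0(foll t1 [-])
[3] deliver 0→1 → N1(lead t1 [-])
[4] deliver 1→2 → N2(foll t1 [-])
[5] deliver 2→1 → ∅
[6] propose(1,'x') → N1(lead t1 [x])
[7] deliver 1→0 → N0(foll t1 [x])
[8] deliver 0→1 → ∅
[9] timeout(2) → N2(cand t2 [-])
[10] deliver 2→0 → N0(foll t2 [x])
[11] deliver 0→2 → N2(lead t2 [-])
[12] propose(2,'p') → N2(lead t2 [p])
[13] deliver 2→1 → N1(foll t2 [x])
[14] propose(0,'r') → ∅
[15] deliver 0→1 → ∅
[16] deliver 1→0 → ∅
[17] deliver 0→2 → ∅
[18] deliver 2→0 → N0(foll t2 [x,p])
[19] crash(0) → N0(✗foll t2 [x,p])

yes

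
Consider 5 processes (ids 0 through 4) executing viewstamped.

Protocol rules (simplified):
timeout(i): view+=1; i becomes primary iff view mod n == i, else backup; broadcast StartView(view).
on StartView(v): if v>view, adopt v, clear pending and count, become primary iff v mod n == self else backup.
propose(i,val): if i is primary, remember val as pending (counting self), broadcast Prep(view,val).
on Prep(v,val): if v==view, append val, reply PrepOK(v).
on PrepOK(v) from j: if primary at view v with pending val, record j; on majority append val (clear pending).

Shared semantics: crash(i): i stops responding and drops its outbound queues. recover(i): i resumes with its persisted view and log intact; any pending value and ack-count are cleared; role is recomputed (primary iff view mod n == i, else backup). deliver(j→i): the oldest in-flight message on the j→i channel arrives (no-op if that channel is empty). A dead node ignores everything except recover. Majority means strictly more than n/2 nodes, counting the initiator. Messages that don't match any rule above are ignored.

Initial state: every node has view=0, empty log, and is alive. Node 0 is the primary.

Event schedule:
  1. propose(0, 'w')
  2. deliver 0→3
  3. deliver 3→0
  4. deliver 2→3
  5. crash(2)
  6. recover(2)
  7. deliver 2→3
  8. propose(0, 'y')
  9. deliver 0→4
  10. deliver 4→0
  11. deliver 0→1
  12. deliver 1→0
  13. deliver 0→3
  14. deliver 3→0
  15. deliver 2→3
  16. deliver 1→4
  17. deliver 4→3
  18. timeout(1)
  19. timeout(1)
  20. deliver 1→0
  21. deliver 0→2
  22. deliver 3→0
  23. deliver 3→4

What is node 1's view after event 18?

after 1 — propose(0,'w'): ·
after 2 — deliver 0→3: n3:back/v0/[w]
after 3 — deliver 3→0: ·
after 4 — deliver 2→3: ·
after 5 — crash(2): n2:✗back/v0/[-]
after 6 — recover(2): n2:back/v0/[-]
after 7 — deliver 2→3: ·
after 8 — propose(0,'y'): ·
after 9 — deliver 0→4: n4:back/v0/[w]
after 10 — deliver 4→0: ·
after 11 — deliver 0→1: n1:back/v0/[w]
after 12 — deliver 1→0: n0:prim/v0/[y]
after 13 — deliver 0→3: n3:back/v0/[w,y]
after 14 — deliver 3→0: ·
after 15 — deliver 2→3: ·
after 16 — deliver 1→4: ·
after 17 — deliver 4→3: ·
after 18 — timeout(1): n1:prim/v1/[w]

1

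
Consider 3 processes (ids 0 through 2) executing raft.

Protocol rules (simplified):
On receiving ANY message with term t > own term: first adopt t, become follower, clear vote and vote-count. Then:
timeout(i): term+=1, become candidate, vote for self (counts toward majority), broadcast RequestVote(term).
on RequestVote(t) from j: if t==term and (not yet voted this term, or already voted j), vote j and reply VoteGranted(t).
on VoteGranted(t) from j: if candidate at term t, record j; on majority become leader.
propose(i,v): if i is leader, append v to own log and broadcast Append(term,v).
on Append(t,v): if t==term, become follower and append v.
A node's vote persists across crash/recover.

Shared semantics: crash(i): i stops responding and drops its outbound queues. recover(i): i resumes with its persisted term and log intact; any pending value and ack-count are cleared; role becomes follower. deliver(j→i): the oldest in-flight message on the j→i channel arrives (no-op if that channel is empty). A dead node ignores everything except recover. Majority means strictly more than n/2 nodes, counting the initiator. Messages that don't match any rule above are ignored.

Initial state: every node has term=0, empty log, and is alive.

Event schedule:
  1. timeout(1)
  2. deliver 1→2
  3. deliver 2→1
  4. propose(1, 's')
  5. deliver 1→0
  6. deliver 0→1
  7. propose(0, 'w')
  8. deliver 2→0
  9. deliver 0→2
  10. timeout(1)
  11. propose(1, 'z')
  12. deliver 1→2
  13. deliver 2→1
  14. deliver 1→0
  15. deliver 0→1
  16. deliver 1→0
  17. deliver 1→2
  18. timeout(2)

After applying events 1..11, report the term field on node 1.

2

[1] timeout(1) → N1(cand t1 [-])
[2] deliver 1→2 → N2(foll t1 [-])
[3] deliver 2→1 → N1(lead t1 [-])
[4] propose(1,'s') → N1(lead t1 [s])
[5] deliver 1→0 → N0(foll t1 [-])
[6] deliver 0→1 → ∅
[7] propose(0,'w') → ∅
[8] deliver 2→0 → ∅
[9] deliver 0→2 → ∅
[10] timeout(1) → N1(cand t2 [s])
[11] propose(1,'z') → ∅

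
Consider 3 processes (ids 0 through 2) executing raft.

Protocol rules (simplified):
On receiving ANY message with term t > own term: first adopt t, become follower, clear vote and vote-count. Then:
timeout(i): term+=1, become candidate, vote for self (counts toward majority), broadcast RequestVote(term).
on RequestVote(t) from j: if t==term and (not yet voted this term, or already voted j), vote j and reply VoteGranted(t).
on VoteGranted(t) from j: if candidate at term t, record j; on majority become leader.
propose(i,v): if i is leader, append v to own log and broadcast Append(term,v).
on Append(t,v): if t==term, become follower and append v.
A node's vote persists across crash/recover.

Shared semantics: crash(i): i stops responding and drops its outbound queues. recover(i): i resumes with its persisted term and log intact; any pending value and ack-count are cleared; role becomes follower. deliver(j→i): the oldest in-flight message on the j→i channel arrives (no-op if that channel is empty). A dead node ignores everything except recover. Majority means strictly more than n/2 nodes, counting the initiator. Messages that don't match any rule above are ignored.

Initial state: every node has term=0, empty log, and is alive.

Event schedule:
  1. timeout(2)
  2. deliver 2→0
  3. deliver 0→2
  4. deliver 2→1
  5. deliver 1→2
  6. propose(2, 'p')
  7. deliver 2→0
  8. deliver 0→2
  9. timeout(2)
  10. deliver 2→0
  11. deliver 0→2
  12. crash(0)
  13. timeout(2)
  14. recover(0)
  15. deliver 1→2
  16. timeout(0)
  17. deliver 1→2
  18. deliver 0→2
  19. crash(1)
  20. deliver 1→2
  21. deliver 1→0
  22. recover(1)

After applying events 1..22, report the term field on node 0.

3

[1] timeout(2) → N2(cand t1 [-])
[2] deliver 2→0 → N0(foll t1 [-])
[3] deliver 0→2 → N2(lead t1 [-])
[4] deliver 2→1 → N1(foll t1 [-])
[5] deliver 1→2 → ∅
[6] propose(2,'p') → N2(lead t1 [p])
[7] deliver 2→0 → N0(foll t1 [p])
[8] deliver 0→2 → ∅
[9] timeout(2) → N2(cand t2 [p])
[10] deliver 2→0 → N0(foll t2 [p])
[11] deliver 0→2 → N2(lead t2 [p])
[12] crash(0) → N0(✗foll t2 [p])
[13] timeout(2) → N2(cand t3 [p])
[14] recover(0) → N0(foll t2 [p])
[15] deliver 1→2 → ∅
[16] timeout(0) → N0(cand t3 [p])
[17] deliver 1→2 → ∅
[18] deliver 0→2 → ∅
[19] crash(1) → N1(✗foll t1 [-])
[20] deliver 1→2 → ∅
[21] deliver 1→0 → ∅
[22] recover(1) → N1(foll t1 [-])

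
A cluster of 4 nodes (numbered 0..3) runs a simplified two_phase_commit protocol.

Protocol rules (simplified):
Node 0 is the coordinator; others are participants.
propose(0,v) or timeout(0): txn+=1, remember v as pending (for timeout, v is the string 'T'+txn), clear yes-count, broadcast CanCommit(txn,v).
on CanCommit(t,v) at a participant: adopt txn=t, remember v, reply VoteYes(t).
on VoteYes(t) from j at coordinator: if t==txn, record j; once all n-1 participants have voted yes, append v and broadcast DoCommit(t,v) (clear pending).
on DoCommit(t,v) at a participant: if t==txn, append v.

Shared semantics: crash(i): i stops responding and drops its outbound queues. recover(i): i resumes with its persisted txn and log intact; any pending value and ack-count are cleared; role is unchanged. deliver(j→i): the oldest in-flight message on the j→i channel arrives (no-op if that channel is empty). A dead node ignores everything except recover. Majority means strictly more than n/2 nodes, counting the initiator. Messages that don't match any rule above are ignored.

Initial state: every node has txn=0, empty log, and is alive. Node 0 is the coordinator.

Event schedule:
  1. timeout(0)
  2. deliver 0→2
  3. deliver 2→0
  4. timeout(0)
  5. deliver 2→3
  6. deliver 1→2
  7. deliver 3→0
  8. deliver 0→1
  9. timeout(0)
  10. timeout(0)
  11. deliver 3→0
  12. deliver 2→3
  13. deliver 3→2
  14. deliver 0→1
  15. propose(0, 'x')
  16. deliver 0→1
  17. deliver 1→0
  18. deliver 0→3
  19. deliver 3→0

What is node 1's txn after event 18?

3

1. timeout(0):  <0:coor t1 ->
2. deliver 0→2:  <2:part t1 ->
3. deliver 2→0:  nop
4. timeout(0):  <0:coor t2 ->
5. deliver 2→3:  nop
6. deliver 1→2:  nop
7. deliver 3→0:  nop
8. deliver 0→1:  <1:part t1 ->
9. timeout(0):  <0:coor t3 ->
10. timeout(0):  <0:coor t4 ->
11. deliver 3→0:  nop
12. deliver 2→3:  nop
13. deliver 3→2:  nop
14. deliver 0→1:  <1:part t2 ->
15. propose(0,'x'):  <0:coor t5 ->
16. deliver 0→1:  <1:part t3 ->
17. deliver 1→0:  nop
18. deliver 0→3:  <3:part t1 ->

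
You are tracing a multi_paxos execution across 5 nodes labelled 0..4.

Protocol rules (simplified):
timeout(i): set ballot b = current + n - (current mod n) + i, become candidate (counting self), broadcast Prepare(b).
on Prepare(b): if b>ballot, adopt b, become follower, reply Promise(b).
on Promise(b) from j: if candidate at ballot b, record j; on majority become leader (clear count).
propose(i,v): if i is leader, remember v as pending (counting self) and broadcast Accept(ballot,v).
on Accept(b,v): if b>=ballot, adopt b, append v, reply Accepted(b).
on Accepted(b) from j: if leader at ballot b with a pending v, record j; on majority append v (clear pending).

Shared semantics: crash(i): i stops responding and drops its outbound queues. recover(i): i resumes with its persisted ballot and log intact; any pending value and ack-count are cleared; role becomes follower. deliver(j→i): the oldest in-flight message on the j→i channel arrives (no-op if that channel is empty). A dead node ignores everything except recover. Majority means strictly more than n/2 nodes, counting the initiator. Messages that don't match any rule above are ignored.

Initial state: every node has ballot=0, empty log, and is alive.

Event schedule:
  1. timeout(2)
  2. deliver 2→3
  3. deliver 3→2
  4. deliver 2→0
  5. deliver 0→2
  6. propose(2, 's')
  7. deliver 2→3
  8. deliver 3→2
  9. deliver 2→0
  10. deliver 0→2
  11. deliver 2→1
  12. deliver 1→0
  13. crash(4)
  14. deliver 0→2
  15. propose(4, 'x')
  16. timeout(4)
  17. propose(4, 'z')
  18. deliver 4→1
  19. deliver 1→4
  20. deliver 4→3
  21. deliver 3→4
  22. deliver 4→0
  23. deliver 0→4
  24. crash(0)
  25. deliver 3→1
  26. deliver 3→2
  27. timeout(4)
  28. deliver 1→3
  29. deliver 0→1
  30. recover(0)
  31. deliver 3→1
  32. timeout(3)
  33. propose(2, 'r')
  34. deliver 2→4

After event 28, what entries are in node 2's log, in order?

after 1 — timeout(2): n2:cand/b7/[-]
after 2 — deliver 2→3: n3:foll/b7/[-]
after 3 — deliver 3→2: ·
after 4 — deliver 2→0: n0:foll/b7/[-]
after 5 — deliver 0→2: n2:lead/b7/[-]
after 6 — propose(2,'s'): ·
after 7 — deliver 2→3: n3:foll/b7/[s]
after 8 — deliver 3→2: ·
after 9 — deliver 2→0: n0:foll/b7/[s]
after 10 — deliver 0→2: n2:lead/b7/[s]
after 11 — deliver 2→1: n1:foll/b7/[-]
after 12 — deliver 1→0: ·
after 13 — crash(4): n4:✗foll/b0/[-]
after 14 — deliver 0→2: ·
after 15 — propose(4,'x'): ·
after 16 — timeout(4): ·
after 17 — propose(4,'z'): ·
after 18 — deliver 4→1: ·
after 19 — deliver 1→4: ·
after 20 — deliver 4→3: ·
after 21 — deliver 3→4: ·
after 22 — deliver 4→0: ·
after 23 — deliver 0→4: ·
after 24 — crash(0): n0:✗foll/b7/[s]
after 25 — deliver 3→1: ·
after 26 — deliver 3→2: ·
after 27 — timeout(4): ·
after 28 — deliver 1→3: ·

s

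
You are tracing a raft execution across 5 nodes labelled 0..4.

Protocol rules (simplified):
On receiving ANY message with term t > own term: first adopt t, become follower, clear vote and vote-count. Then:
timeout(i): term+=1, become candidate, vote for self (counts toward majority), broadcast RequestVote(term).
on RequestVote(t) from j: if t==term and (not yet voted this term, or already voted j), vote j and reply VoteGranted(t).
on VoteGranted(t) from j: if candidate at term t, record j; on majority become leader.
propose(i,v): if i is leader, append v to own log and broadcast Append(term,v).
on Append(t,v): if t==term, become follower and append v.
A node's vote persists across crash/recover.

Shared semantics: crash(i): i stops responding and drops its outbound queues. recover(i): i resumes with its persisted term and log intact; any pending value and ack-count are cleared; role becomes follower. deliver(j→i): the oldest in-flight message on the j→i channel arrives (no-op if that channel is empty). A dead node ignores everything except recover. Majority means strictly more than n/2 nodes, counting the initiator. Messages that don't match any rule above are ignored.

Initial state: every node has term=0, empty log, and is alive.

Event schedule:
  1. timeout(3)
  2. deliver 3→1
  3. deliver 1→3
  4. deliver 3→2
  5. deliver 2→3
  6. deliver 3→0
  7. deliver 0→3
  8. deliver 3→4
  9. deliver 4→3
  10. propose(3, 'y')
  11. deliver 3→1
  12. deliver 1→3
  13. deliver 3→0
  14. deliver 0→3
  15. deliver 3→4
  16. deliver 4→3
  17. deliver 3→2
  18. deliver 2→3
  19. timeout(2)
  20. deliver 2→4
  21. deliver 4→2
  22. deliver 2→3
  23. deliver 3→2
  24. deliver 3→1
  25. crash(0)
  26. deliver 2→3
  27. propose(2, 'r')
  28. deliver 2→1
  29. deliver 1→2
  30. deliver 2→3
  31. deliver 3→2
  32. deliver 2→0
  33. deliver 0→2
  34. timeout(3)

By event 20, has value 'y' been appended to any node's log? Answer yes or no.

yes

1. timeout(3):  <3:cand t1 ->
2. deliver 3→1:  <1:foll t1 ->
3. deliver 1→3:  nop
4. deliver 3→2:  <2:foll t1 ->
5. deliver 2→3:  <3:lead t1 ->
6. deliver 3→0:  <0:foll t1 ->
7. deliver 0→3:  nop
8. deliver 3→4:  <4:foll t1 ->
9. deliver 4→3:  nop
10. propose(3,'y'):  <3:lead t1 y>
11. deliver 3→1:  <1:foll t1 y>
12. deliver 1→3:  nop
13. deliver 3→0:  <0:foll t1 y>
14. deliver 0→3:  nop
15. deliver 3→4:  <4:foll t1 y>
16. deliver 4→3:  nop
17. deliver 3→2:  <2:foll t1 y>
18. deliver 2→3:  nop
19. timeout(2):  <2:cand t2 y>
20. deliver 2→4:  <4:foll t2 y>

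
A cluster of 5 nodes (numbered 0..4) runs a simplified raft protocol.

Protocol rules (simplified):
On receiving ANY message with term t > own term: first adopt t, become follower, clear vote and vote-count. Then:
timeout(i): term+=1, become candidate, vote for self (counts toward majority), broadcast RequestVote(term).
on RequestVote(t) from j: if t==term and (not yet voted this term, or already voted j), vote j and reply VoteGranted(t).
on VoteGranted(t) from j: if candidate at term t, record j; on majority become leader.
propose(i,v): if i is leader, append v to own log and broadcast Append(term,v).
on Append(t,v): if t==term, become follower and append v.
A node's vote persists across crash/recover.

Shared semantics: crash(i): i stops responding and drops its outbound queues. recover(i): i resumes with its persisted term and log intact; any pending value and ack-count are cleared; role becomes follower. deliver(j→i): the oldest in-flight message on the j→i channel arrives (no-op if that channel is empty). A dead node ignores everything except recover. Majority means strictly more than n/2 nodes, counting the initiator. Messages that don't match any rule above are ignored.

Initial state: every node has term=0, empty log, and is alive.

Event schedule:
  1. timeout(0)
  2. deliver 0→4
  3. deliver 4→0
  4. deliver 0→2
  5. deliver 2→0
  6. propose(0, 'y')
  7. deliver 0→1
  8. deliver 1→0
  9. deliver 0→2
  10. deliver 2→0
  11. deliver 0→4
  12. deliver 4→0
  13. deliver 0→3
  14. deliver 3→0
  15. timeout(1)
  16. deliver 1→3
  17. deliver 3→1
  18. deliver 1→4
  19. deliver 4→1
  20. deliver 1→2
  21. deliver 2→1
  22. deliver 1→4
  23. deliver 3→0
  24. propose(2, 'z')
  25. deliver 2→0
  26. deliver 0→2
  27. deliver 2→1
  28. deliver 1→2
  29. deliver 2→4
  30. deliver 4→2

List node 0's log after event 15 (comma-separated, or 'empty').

y

step 1 timeout(0): 0={cand,t=1,log=-}
step 2 deliver 0→4: 4={foll,t=1,log=-}
step 3 deliver 4→0: —
step 4 deliver 0→2: 2={foll,t=1,log=-}
step 5 deliver 2→0: 0={lead,t=1,log=-}
step 6 propose(0,'y'): 0={lead,t=1,log=y}
step 7 deliver 0→1: 1={foll,t=1,log=-}
step 8 deliver 1→0: —
step 9 deliver 0→2: 2={foll,t=1,log=y}
step 10 deliver 2→0: —
step 11 deliver 0→4: 4={foll,t=1,log=y}
step 12 deliver 4→0: —
step 13 deliver 0→3: 3={foll,t=1,log=-}
step 14 deliver 3→0: —
step 15 timeout(1): 1={cand,t=2,log=-}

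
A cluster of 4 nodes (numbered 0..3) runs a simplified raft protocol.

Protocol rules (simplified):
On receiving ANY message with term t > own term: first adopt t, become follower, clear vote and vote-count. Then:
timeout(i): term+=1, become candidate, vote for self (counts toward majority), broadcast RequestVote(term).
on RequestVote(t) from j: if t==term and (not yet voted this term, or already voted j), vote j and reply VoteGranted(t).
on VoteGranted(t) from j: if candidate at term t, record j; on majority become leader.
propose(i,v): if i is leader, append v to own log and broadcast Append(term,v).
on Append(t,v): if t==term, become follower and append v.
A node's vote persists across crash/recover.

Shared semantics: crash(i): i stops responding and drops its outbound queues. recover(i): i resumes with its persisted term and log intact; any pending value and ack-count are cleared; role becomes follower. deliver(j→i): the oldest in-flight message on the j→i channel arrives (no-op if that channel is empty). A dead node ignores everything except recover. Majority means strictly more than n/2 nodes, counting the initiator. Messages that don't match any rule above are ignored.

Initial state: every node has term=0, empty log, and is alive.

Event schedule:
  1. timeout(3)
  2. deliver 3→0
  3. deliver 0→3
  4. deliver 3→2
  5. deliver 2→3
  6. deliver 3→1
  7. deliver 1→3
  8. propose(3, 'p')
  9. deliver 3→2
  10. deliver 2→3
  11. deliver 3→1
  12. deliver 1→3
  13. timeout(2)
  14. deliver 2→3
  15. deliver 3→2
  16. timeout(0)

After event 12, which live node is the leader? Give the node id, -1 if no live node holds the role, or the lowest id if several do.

3

after 1 — timeout(3): n3:cand/t1/[-]
after 2 — deliver 3→0: n0:foll/t1/[-]
after 3 — deliver 0→3: ·
after 4 — deliver 3→2: n2:foll/t1/[-]
after 5 — deliver 2→3: n3:lead/t1/[-]
after 6 — deliver 3→1: n1:foll/t1/[-]
after 7 — deliver 1→3: ·
after 8 — propose(3,'p'): n3:lead/t1/[p]
after 9 — deliver 3→2: n2:foll/t1/[p]
after 10 — deliver 2→3: ·
after 11 — deliver 3→1: n1:foll/t1/[p]
after 12 — deliver 1→3: ·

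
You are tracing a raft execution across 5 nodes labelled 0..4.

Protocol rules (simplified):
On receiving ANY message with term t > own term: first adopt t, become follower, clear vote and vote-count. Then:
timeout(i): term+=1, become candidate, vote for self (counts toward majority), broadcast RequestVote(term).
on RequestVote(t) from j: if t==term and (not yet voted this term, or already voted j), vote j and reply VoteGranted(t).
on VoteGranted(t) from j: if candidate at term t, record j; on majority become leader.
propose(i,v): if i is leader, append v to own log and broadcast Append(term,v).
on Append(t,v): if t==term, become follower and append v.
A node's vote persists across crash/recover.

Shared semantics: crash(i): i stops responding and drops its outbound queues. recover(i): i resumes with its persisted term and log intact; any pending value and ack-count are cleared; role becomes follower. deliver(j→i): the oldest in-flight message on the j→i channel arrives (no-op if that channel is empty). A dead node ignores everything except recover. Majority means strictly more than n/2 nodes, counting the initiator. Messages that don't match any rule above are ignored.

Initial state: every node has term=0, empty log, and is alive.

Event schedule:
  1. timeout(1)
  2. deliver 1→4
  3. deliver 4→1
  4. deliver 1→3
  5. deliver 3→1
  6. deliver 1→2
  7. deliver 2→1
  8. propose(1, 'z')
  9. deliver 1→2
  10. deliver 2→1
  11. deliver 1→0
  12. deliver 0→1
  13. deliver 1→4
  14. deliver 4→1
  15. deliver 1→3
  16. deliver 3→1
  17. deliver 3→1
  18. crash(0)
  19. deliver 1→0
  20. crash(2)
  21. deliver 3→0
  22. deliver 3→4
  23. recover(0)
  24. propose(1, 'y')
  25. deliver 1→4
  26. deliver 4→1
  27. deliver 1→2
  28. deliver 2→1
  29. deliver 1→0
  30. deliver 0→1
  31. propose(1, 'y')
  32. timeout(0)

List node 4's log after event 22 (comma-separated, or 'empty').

z

[1] timeout(1) → N1(cand t1 [-])
[2] deliver 1→4 → N4(foll t1 [-])
[3] deliver 4→1 → ∅
[4] deliver 1→3 → N3(foll t1 [-])
[5] deliver 3→1 → N1(lead t1 [-])
[6] deliver 1→2 → N2(foll t1 [-])
[7] deliver 2→1 → ∅
[8] propose(1,'z') → N1(lead t1 [z])
[9] deliver 1→2 → N2(foll t1 [z])
[10] deliver 2→1 → ∅
[11] deliver 1→0 → N0(foll t1 [-])
[12] deliver 0→1 → ∅
[13] deliver 1→4 → N4(foll t1 [z])
[14] deliver 4→1 → ∅
[15] deliver 1→3 → N3(foll t1 [z])
[16] deliver 3→1 → ∅
[17] deliver 3→1 → ∅
[18] crash(0) → N0(✗foll t1 [-])
[19] deliver 1→0 → ∅
[20] crash(2) → N2(✗foll t1 [z])
[21] deliver 3→0 → ∅
[22] deliver 3→4 → ∅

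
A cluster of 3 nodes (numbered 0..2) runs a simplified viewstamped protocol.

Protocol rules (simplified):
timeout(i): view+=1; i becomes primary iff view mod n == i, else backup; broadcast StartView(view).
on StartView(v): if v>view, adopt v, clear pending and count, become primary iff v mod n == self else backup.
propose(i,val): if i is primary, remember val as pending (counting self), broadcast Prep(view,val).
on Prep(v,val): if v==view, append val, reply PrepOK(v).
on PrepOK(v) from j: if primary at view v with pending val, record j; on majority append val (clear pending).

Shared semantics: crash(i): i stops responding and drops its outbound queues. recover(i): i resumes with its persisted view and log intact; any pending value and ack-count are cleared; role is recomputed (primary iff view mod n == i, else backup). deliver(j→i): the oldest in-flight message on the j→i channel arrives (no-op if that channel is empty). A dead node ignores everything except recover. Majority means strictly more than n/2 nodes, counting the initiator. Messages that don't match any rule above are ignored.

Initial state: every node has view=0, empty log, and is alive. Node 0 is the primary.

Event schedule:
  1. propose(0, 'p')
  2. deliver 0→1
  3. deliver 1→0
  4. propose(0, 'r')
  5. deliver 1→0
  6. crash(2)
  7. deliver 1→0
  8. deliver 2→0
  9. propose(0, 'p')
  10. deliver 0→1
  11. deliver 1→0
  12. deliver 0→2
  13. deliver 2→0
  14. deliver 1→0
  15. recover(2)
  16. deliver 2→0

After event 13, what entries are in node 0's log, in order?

[1] propose(0,'p') → ∅
[2] deliver 0→1 → N1(back v0 [p])
[3] deliver 1→0 → N0(prim v0 [p])
[4] propose(0,'r') → ∅
[5] deliver 1→0 → ∅
[6] crash(2) → N2(✗back v0 [-])
[7] deliver 1→0 → ∅
[8] deliver 2→0 → ∅
[9] propose(0,'p') → ∅
[10] deliver 0→1 → N1(back v0 [p,r])
[11] deliver 1→0 → N0(prim v0 [p,p])
[12] deliver 0→2 → ∅
[13] deliver 2→0 → ∅

p,p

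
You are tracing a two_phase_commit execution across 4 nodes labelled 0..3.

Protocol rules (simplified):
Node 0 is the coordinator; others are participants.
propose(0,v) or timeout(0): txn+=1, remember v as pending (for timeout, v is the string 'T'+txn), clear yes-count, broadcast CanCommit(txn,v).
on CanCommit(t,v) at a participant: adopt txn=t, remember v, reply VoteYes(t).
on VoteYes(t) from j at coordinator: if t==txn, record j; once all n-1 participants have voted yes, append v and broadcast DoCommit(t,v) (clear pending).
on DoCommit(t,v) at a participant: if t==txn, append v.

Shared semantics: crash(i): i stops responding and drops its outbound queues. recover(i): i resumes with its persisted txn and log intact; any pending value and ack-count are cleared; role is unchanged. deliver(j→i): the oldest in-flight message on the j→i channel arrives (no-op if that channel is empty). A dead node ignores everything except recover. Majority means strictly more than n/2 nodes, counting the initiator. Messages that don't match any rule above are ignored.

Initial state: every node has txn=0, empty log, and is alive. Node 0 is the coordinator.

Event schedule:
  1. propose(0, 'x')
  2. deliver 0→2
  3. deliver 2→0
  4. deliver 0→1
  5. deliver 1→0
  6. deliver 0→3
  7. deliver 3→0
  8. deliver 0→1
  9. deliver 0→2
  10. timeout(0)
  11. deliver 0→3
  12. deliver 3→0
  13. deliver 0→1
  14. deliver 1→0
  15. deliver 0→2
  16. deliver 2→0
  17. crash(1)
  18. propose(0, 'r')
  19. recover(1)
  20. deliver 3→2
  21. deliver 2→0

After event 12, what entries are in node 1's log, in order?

after 1 — propose(0,'x'): n0:coor/t1/[-]
after 2 — deliver 0→2: n2:part/t1/[-]
after 3 — deliver 2→0: ·
after 4 — deliver 0→1: n1:part/t1/[-]
after 5 — deliver 1→0: ·
after 6 — deliver 0→3: n3:part/t1/[-]
after 7 — deliver 3→0: n0:coor/t1/[x]
after 8 — deliver 0→1: n1:part/t1/[x]
after 9 — deliver 0→2: n2:part/t1/[x]
after 10 — timeout(0): n0:coor/t2/[x]
after 11 — deliver 0→3: n3:part/t1/[x]
after 12 — deliver 3→0: ·

x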